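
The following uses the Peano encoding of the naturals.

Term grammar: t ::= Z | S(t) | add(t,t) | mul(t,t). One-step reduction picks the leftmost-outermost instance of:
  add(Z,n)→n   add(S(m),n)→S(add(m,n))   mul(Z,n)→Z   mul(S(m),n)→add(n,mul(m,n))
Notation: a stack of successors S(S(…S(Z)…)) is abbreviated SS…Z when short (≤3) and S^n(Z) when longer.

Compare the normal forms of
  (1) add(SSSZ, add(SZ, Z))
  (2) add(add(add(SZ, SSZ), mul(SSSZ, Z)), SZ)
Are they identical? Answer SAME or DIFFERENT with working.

Term A:
  start: add(SSSZ, add(SZ, Z))
  [1] S(add(SSZ, add(SZ, Z)))
  [2] S(S(add(SZ, add(SZ, Z))))
  [3] S(S(S(add(Z, add(SZ, Z)))))
  [4] S(S(S(add(SZ, Z))))
  [5] S(S(S(S(add(Z, Z)))))
  [6] S^4(Z)

Term B:
  start: add(add(add(SZ, SSZ), mul(SSSZ, Z)), SZ)
  [1] add(add(S(add(Z, SSZ)), mul(SSSZ, Z)), SZ)
  [2] add(S(add(add(Z, SSZ), mul(SSSZ, Z))), SZ)
  [3] S(add(add(add(Z, SSZ), mul(SSSZ, Z)), SZ))
  [4] S(add(add(SSZ, mul(SSSZ, Z)), SZ))
  [5] S(add(S(add(SZ, mul(SSSZ, Z))), SZ))
  [6] S(S(add(add(SZ, mul(SSSZ, Z)), SZ)))
  [7] S(S(add(S(add(Z, mul(SSSZ, Z))), SZ)))
  [8] S(S(S(add(add(Z, mul(SSSZ, Z)), SZ))))
  [9] S(S(S(add(mul(SSSZ, Z), SZ))))
  [10] S(S(S(add(add(Z, mul(SSZ, Z)), SZ))))
  [11] S(S(S(add(mul(SSZ, Z), SZ))))
  [12] S(S(S(add(add(Z, mul(SZ, Z)), SZ))))
  [13] S(S(S(add(mul(SZ, Z), SZ))))
  [14] S(S(S(add(add(Z, mul(Z, Z)), SZ))))
  [15] S(S(S(add(mul(Z, Z), SZ))))
  [16] S(S(S(add(Z, SZ))))
  [17] S^4(Z)

Answer: SAME — A ⇓ S^4(Z), B ⇓ S^4(Z)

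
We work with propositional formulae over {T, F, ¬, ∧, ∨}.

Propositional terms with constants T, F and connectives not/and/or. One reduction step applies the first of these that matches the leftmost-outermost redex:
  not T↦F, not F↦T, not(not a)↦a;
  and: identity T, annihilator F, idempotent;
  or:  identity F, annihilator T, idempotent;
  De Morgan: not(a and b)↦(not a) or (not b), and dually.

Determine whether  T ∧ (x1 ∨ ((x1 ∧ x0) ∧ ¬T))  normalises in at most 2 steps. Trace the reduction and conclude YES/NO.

  start: T ∧ (x1 ∨ ((x1 ∧ x0) ∧ ¬T))
  →1  x1 ∨ ((x1 ∧ x0) ∧ ¬T)
  →2  x1 ∨ ((x1 ∧ x0) ∧ F)

Answer: NO — after 2 steps the term is x1 ∨ ((x1 ∧ x0) ∧ F), not yet normal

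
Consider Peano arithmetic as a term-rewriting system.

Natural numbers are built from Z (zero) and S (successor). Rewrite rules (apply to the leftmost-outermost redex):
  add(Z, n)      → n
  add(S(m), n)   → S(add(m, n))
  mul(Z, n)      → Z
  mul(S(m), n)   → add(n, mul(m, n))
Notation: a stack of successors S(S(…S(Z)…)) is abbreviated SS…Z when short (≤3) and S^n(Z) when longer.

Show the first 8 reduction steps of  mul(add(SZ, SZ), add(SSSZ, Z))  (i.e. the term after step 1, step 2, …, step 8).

  start: mul(add(SZ, SZ), add(SSSZ, Z))
  →1  mul(S(add(Z, SZ)), add(SSSZ, Z))
  →2  add(add(SSSZ, Z), mul(add(Z, SZ), add(SSSZ, Z)))
  →3  add(S(add(SSZ, Z)), mul(add(Z, SZ), add(SSSZ, Z)))
  →4  S(add(add(SSZ, Z), mul(add(Z, SZ), add(SSSZ, Z))))
  →5  S(add(S(add(SZ, Z)), mul(add(Z, SZ), add(SSSZ, Z))))
  →6  S(S(add(add(SZ, Z), mul(add(Z, SZ), add(SSSZ, Z)))))
  →7  S(S(add(S(add(Z, Z)), mul(add(Z, SZ), add(SSSZ, Z)))))
  →8  S(S(S(add(add(Z, Z), mul(add(Z, SZ), add(SSSZ, Z))))))

Answer: after 8 steps: S(S(S(add(add(Z, Z), mul(add(Z, SZ), add(SSSZ, Z))))))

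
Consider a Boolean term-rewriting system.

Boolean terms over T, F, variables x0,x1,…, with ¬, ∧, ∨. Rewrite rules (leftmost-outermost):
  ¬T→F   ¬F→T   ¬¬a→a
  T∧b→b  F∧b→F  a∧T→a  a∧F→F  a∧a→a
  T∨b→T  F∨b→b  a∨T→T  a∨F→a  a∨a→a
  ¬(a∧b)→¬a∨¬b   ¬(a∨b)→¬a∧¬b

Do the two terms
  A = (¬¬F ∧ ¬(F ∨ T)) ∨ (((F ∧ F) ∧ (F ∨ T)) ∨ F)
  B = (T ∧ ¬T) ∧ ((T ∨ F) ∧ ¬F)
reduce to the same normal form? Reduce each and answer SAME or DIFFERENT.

Term A:
  start: (¬¬F ∧ ¬(F ∨ T)) ∨ (((F ∧ F) ∧ (F ∨ T)) ∨ F)
  step 1: (F ∧ ¬(F ∨ T)) ∨ (((F ∧ F) ∧ (F ∨ T)) ∨ F)
  step 2: F ∨ (((F ∧ F) ∧ (F ∨ T)) ∨ F)
  step 3: ((F ∧ F) ∧ (F ∨ T)) ∨ F
  step 4: (F ∧ F) ∧ (F ∨ T)
  step 5: F ∧ (F ∨ T)
  step 6: F

Term B:
  start: (T ∧ ¬T) ∧ ((T ∨ F) ∧ ¬F)
  step 1: ¬T ∧ ((T ∨ F) ∧ ¬F)
  step 2: F ∧ ((T ∨ F) ∧ ¬F)
  step 3: F

Answer: SAME — A ⇓ F, B ⇓ F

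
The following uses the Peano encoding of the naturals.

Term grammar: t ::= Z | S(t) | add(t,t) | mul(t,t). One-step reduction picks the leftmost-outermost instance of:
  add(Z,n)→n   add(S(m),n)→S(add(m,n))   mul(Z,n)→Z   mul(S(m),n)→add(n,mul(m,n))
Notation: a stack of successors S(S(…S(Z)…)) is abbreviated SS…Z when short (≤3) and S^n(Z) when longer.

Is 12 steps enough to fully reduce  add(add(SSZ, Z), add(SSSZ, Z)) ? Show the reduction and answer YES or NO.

Answer: YES — reaches normal form S^5(Z) in 10 ≤ 12 steps

Derivation:
  start: add(add(SSZ, Z), add(SSSZ, Z))
  →1  add(S(add(SZ, Z)), add(SSSZ, Z))
  →2  S(add(add(SZ, Z), add(SSSZ, Z)))
  →3  S(add(S(add(Z, Z)), add(SSSZ, Z)))
  →4  S(S(add(add(Z, Z), add(SSSZ, Z))))
  →5  S(S(add(Z, add(SSSZ, Z))))
  →6  S(S(add(SSSZ, Z)))
  →7  S(S(S(add(SSZ, Z))))
  →8  S(S(S(S(add(SZ, Z)))))
  →9  S(S(S(S(S(add(Z, Z))))))
  →10  S^5(Z)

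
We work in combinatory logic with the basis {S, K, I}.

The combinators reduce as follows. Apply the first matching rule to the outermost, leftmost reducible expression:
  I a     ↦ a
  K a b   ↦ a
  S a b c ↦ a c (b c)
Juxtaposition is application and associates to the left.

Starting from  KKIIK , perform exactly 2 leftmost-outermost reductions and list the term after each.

  start: KKIIK
  [1] KIK
  [2] I

Answer: after 2 steps: I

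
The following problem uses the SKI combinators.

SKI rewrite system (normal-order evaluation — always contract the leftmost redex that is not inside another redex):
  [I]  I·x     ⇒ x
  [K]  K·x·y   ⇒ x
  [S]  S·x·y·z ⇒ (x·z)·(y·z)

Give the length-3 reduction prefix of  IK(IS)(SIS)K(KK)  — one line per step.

  start: IK(IS)(SIS)K(KK)
  [1] K(IS)(SIS)K(KK)
  [2] ISK(KK)
  [3] SK(KK)

Answer: after 3 steps: SK(KK)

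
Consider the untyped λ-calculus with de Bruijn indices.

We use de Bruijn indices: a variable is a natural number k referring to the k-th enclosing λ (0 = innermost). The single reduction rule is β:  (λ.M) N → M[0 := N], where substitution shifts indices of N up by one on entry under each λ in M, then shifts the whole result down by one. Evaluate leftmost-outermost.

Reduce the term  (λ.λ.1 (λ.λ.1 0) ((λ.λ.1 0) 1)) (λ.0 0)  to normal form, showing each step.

  start: (λ.λ.1 (λ.λ.1 0) ((λ.λ.1 0) 1)) (λ.0 0)
  [1] λ.(λ.0 0) (λ.λ.1 0) ((λ.λ.1 0) (λ.0 0))
  [2] λ.(λ.λ.1 0) (λ.λ.1 0) ((λ.λ.1 0) (λ.0 0))
  [3] λ.(λ.(λ.λ.1 0) 0) ((λ.λ.1 0) (λ.0 0))
  [4] λ.(λ.λ.1 0) ((λ.λ.1 0) (λ.0 0))
  [5] λ.λ.(λ.λ.1 0) (λ.0 0) 0
  [6] λ.λ.(λ.(λ.0 0) 0) 0
  [7] λ.λ.(λ.0 0) 0
  [8] λ.λ.0 0

Answer: normal form = λ.λ.0 0  (in 8 steps)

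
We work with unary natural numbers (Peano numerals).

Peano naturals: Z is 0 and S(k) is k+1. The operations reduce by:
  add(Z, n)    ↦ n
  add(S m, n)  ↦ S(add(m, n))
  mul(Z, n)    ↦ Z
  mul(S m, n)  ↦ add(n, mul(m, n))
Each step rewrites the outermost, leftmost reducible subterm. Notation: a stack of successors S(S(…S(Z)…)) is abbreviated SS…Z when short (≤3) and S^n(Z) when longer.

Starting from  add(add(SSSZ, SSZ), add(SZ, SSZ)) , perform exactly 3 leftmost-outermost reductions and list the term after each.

  start: add(add(SSSZ, SSZ), add(SZ, SSZ))
  [1] add(S(add(SSZ, SSZ)), add(SZ, SSZ))
  [2] S(add(add(SSZ, SSZ), add(SZ, SSZ)))
  [3] S(add(S(add(SZ, SSZ)), add(SZ, SSZ)))

Answer: after 3 steps: S(add(S(add(SZ, SSZ)), add(SZ, SSZ)))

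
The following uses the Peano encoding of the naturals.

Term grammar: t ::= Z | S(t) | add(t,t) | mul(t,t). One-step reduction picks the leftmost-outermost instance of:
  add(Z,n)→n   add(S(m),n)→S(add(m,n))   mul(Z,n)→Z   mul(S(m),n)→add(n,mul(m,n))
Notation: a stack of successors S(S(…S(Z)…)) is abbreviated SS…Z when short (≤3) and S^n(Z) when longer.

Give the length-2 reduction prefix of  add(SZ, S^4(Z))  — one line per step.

  start: add(SZ, S^4(Z))
  step 1: S(add(Z, S^4(Z)))
  step 2: S^5(Z)

Answer: after 2 steps: S^5(Z)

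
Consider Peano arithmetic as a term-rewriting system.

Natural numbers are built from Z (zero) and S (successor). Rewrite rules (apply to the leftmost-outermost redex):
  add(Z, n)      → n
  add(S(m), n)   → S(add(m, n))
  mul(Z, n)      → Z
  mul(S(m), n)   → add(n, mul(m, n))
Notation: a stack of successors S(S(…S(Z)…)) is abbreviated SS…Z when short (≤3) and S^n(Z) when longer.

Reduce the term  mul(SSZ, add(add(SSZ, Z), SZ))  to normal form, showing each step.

Answer: normal form = S^6(Z)  (in 23 steps)

Derivation:
  start: mul(SSZ, add(add(SSZ, Z), SZ))
  step 1: add(add(add(SSZ, Z), SZ), mul(SZ, add(add(SSZ, Z), SZ)))
  step 2: add(add(S(add(SZ, Z)), SZ), mul(SZ, add(add(SSZ, Z), SZ)))
  step 3: add(S(add(add(SZ, Z), SZ)), mul(SZ, add(add(SSZ, Z), SZ)))
  step 4: S(add(add(add(SZ, Z), SZ), mul(SZ, add(add(SSZ, Z), SZ))))
  step 5: S(add(add(S(add(Z, Z)), SZ), mul(SZ, add(add(SSZ, Z), SZ))))
  step 6: S(add(S(add(add(Z, Z), SZ)), mul(SZ, add(add(SSZ, Z), SZ))))
  step 7: S(S(add(add(add(Z, Z), SZ), mul(SZ, add(add(SSZ, Z), SZ)))))
  step 8: S(S(add(add(Z, SZ), mul(SZ, add(add(SSZ, Z), SZ)))))
  step 9: S(S(add(SZ, mul(SZ, add(add(SSZ, Z), SZ)))))
  step 10: S(S(S(add(Z, mul(SZ, add(add(SSZ, Z), SZ))))))
  step 11: S(S(S(mul(SZ, add(add(SSZ, Z), SZ)))))
  step 12: S(S(S(add(add(add(SSZ, Z), SZ), mul(Z, add(add(SSZ, Z), SZ))))))
  step 13: S(S(S(add(add(S(add(SZ, Z)), SZ), mul(Z, add(add(SSZ, Z), SZ))))))
  step 14: S(S(S(add(S(add(add(SZ, Z), SZ)), mul(Z, add(add(SSZ, Z), SZ))))))
  step 15: S(S(S(S(add(add(add(SZ, Z), SZ), mul(Z, add(add(SSZ, Z), SZ)))))))
  step 16: S(S(S(S(add(add(S(add(Z, Z)), SZ), mul(Z, add(add(SSZ, Z), SZ)))))))
  step 17: S(S(S(S(add(S(add(add(Z, Z), SZ)), mul(Z, add(add(SSZ, Z), SZ)))))))
  step 18: S(S(S(S(S(add(add(add(Z, Z), SZ), mul(Z, add(add(SSZ, Z), SZ))))))))
  step 19: S(S(S(S(S(add(add(Z, SZ), mul(Z, add(add(SSZ, Z), SZ))))))))
  step 20: S(S(S(S(S(add(SZ, mul(Z, add(add(SSZ, Z), SZ))))))))
  step 21: S(S(S(S(S(S(add(Z, mul(Z, add(add(SSZ, Z), SZ)))))))))
  step 22: S(S(S(S(S(S(mul(Z, add(add(SSZ, Z), SZ))))))))
  step 23: S^6(Z)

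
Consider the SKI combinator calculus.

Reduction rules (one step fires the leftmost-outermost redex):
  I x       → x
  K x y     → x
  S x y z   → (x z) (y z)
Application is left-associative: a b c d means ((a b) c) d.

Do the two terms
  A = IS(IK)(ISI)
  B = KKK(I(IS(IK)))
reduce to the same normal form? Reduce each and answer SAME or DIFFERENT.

Term A:
  start: IS(IK)(ISI)
  →1  S(IK)(ISI)
  →2  SK(ISI)
  →3  SK(SI)

Term B:
  start: KKK(I(IS(IK)))
  →1  K(I(IS(IK)))
  →2  K(IS(IK))
  →3  K(S(IK))
  →4  K(SK)

Answer: DIFFERENT — A ⇓ SK(SI), B ⇓ K(SK)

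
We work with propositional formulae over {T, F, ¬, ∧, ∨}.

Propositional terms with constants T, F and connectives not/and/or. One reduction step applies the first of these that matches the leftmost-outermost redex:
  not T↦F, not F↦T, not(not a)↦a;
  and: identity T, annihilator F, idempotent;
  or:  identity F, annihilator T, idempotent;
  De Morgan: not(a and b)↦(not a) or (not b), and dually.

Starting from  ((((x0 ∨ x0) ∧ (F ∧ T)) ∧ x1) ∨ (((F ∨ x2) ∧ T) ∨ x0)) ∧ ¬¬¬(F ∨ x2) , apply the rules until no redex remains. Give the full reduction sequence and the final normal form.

  start: ((((x0 ∨ x0) ∧ (F ∧ T)) ∧ x1) ∨ (((F ∨ x2) ∧ T) ∨ x0)) ∧ ¬¬¬(F ∨ x2)
  →1  (((x0 ∧ (F ∧ T)) ∧ x1) ∨ (((F ∨ x2) ∧ T) ∨ x0)) ∧ ¬¬¬(F ∨ x2)
  →2  (((x0 ∧ F) ∧ x1) ∨ (((F ∨ x2) ∧ T) ∨ x0)) ∧ ¬¬¬(F ∨ x2)
  →3  ((F ∧ x1) ∨ (((F ∨ x2) ∧ T) ∨ x0)) ∧ ¬¬¬(F ∨ x2)
  →4  (F ∨ (((F ∨ x2) ∧ T) ∨ x0)) ∧ ¬¬¬(F ∨ x2)
  →5  (((F ∨ x2) ∧ T) ∨ x0) ∧ ¬¬¬(F ∨ x2)
  →6  ((F ∨ x2) ∨ x0) ∧ ¬¬¬(F ∨ x2)
  →7  (x2 ∨ x0) ∧ ¬¬¬(F ∨ x2)
  →8  (x2 ∨ x0) ∧ ¬(F ∨ x2)
  →9  (x2 ∨ x0) ∧ (¬F ∧ ¬x2)
  →10  (x2 ∨ x0) ∧ (T ∧ ¬x2)
  →11  (x2 ∨ x0) ∧ ¬x2

Answer: normal form = (x2 ∨ x0) ∧ ¬x2  (in 11 steps)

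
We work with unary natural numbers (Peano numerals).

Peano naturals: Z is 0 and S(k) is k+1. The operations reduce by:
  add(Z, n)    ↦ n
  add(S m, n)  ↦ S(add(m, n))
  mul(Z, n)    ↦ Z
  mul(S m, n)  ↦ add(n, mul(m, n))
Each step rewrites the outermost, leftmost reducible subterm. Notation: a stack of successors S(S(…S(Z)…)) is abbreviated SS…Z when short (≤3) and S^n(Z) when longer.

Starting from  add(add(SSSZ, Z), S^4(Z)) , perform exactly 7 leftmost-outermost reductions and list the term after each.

  start: add(add(SSSZ, Z), S^4(Z))
  [1] add(S(add(SSZ, Z)), S^4(Z))
  [2] S(add(add(SSZ, Z), S^4(Z)))
  [3] S(add(S(add(SZ, Z)), S^4(Z)))
  [4] S(S(add(add(SZ, Z), S^4(Z))))
  [5] S(S(add(S(add(Z, Z)), S^4(Z))))
  [6] S(S(S(add(add(Z, Z), S^4(Z)))))
  [7] S(S(S(add(Z, S^4(Z)))))

Answer: after 7 steps: S(S(S(add(Z, S^4(Z)))))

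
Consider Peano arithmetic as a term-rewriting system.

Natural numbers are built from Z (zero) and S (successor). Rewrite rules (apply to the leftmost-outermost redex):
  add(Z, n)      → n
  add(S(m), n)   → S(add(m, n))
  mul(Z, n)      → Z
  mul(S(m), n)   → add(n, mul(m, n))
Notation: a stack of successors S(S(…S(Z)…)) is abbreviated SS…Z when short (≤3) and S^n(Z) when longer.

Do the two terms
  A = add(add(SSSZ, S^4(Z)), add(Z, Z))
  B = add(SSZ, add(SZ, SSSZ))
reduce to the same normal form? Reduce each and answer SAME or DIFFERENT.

Term A:
  start: add(add(SSSZ, S^4(Z)), add(Z, Z))
  step 1: add(S(add(SSZ, S^4(Z))), add(Z, Z))
  step 2: S(add(add(SSZ, S^4(Z)), add(Z, Z)))
  step 3: S(add(S(add(SZ, S^4(Z))), add(Z, Z)))
  step 4: S(S(add(add(SZ, S^4(Z)), add(Z, Z))))
  step 5: S(S(add(S(add(Z, S^4(Z))), add(Z, Z))))
  step 6: S(S(S(add(add(Z, S^4(Z)), add(Z, Z)))))
  step 7: S(S(S(add(S^4(Z), add(Z, Z)))))
  step 8: S(S(S(S(add(SSSZ, add(Z, Z))))))
  step 9: S(S(S(S(S(add(SSZ, add(Z, Z)))))))
  step 10: S(S(S(S(S(S(add(SZ, add(Z, Z))))))))
  step 11: S(S(S(S(S(S(S(add(Z, add(Z, Z)))))))))
  step 12: S(S(S(S(S(S(S(add(Z, Z))))))))
  step 13: S^7(Z)

Term B:
  start: add(SSZ, add(SZ, SSSZ))
  step 1: S(add(SZ, add(SZ, SSSZ)))
  step 2: S(S(add(Z, add(SZ, SSSZ))))
  step 3: S(S(add(SZ, SSSZ)))
  step 4: S(S(S(add(Z, SSSZ))))
  step 5: S^6(Z)

Answer: DIFFERENT — A ⇓ S^7(Z), B ⇓ S^6(Z)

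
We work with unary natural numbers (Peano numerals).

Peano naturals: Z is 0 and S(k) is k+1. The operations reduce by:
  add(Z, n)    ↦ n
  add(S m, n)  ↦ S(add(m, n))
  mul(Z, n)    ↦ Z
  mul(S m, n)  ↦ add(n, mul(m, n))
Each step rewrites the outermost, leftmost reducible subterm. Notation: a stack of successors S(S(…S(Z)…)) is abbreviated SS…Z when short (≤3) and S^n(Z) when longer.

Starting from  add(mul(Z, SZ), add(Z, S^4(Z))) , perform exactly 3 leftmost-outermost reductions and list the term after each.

Answer: after 3 steps: S^4(Z)

Derivation:
  start: add(mul(Z, SZ), add(Z, S^4(Z)))
  step 1: add(Z, add(Z, S^4(Z)))
  step 2: add(Z, S^4(Z))
  step 3: S^4(Z)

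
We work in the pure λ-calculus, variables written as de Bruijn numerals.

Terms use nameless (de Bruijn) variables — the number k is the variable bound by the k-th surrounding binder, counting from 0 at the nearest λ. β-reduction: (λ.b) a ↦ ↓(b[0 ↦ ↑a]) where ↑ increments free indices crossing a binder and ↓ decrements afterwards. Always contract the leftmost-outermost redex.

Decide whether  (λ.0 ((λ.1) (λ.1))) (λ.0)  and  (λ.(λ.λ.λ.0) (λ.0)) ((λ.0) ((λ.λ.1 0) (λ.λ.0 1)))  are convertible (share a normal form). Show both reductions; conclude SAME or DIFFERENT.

Term A:
  start: (λ.0 ((λ.1) (λ.1))) (λ.0)
  [1] (λ.0) ((λ.λ.0) (λ.λ.0))
  [2] (λ.λ.0) (λ.λ.0)
  [3] λ.0

Term B:
  start: (λ.(λ.λ.λ.0) (λ.0)) ((λ.0) ((λ.λ.1 0) (λ.λ.0 1)))
  [1] (λ.λ.λ.0) (λ.0)
  [2] λ.λ.0

Answer: DIFFERENT — A ⇓ λ.0, B ⇓ λ.λ.0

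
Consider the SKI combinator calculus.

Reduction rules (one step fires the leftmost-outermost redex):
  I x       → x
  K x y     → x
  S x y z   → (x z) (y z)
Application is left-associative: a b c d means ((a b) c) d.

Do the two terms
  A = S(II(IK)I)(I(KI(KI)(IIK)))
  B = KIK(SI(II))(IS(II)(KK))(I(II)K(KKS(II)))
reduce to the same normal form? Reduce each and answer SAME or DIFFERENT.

Answer: DIFFERENT — A ⇓ S(KI)K, B ⇓ K

Reduction:
Term A:
  start: S(II(IK)I)(I(KI(KI)(IIK)))
  step 1: S(I(IK)I)(I(KI(KI)(IIK)))
  step 2: S(IKI)(I(KI(KI)(IIK)))
  step 3: S(KI)(I(KI(KI)(IIK)))
  step 4: S(KI)(KI(KI)(IIK))
  step 5: S(KI)(I(IIK))
  step 6: S(KI)(IIK)
  step 7: S(KI)(IK)
  step 8: S(KI)K

Term B:
  start: KIK(SI(II))(IS(II)(KK))(I(II)K(KKS(II)))
  step 1: I(SI(II))(IS(II)(KK))(I(II)K(KKS(II)))
  step 2: SI(II)(IS(II)(KK))(I(II)K(KKS(II)))
  step 3: I(IS(II)(KK))(II(IS(II)(KK)))(I(II)K(KKS(II)))
  step 4: IS(II)(KK)(II(IS(II)(KK)))(I(II)K(KKS(II)))
  step 5: S(II)(KK)(II(IS(II)(KK)))(I(II)K(KKS(II)))
  step 6: II(II(IS(II)(KK)))(KK(II(IS(II)(KK))))(I(II)K(KKS(II)))
  step 7: I(II(IS(II)(KK)))(KK(II(IS(II)(KK))))(I(II)K(KKS(II)))
  step 8: II(IS(II)(KK))(KK(II(IS(II)(KK))))(I(II)K(KKS(II)))
  step 9: I(IS(II)(KK))(KK(II(IS(II)(KK))))(I(II)K(KKS(II)))
  step 10: IS(II)(KK)(KK(II(IS(II)(KK))))(I(II)K(KKS(II)))
  step 11: S(II)(KK)(KK(II(IS(II)(KK))))(I(II)K(KKS(II)))
  step 12: II(KK(II(IS(II)(KK))))(KK(KK(II(IS(II)(KK)))))(I(II)K(KKS(II)))
  step 13: I(KK(II(IS(II)(KK))))(KK(KK(II(IS(II)(KK)))))(I(II)K(KKS(II)))
  step 14: KK(II(IS(II)(KK)))(KK(KK(II(IS(II)(KK)))))(I(II)K(KKS(II)))
  step 15: K(KK(KK(II(IS(II)(KK)))))(I(II)K(KKS(II)))
  step 16: KK(KK(II(IS(II)(KK))))
  step 17: K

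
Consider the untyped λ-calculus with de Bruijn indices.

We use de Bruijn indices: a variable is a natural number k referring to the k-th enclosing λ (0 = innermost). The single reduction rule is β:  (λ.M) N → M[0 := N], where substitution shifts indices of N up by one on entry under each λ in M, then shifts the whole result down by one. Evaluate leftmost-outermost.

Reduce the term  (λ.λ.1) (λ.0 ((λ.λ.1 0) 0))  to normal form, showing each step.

Answer: normal form = λ.λ.0 (λ.1 0)  (in 2 steps)

Working:
  start: (λ.λ.1) (λ.0 ((λ.λ.1 0) 0))
  [1] λ.λ.0 ((λ.λ.1 0) 0)
  [2] λ.λ.0 (λ.1 0)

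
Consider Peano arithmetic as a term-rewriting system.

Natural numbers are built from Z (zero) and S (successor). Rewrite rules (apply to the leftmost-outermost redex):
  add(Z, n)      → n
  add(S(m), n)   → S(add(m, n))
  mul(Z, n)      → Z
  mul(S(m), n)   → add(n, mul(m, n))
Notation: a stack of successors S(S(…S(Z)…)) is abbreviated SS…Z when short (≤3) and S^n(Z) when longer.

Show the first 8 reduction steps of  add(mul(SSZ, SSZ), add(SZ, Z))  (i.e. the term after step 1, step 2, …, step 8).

Answer: after 8 steps: S(S(add(S(add(SZ, mul(Z, SSZ))), add(SZ, Z))))

Derivation:
  start: add(mul(SSZ, SSZ), add(SZ, Z))
  [1] add(add(SSZ, mul(SZ, SSZ)), add(SZ, Z))
  [2] add(S(add(SZ, mul(SZ, SSZ))), add(SZ, Z))
  [3] S(add(add(SZ, mul(SZ, SSZ)), add(SZ, Z)))
  [4] S(add(S(add(Z, mul(SZ, SSZ))), add(SZ, Z)))
  [5] S(S(add(add(Z, mul(SZ, SSZ)), add(SZ, Z))))
  [6] S(S(add(mul(SZ, SSZ), add(SZ, Z))))
  [7] S(S(add(add(SSZ, mul(Z, SSZ)), add(SZ, Z))))
  [8] S(S(add(S(add(SZ, mul(Z, SSZ))), add(SZ, Z))))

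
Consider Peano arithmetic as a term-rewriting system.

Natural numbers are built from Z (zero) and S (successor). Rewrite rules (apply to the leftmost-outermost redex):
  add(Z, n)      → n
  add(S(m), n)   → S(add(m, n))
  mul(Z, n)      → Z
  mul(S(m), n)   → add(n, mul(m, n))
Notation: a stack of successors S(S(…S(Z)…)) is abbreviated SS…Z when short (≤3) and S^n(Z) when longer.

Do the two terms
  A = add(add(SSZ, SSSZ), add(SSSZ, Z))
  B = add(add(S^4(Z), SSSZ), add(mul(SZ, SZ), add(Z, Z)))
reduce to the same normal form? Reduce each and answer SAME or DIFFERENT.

Answer: SAME — A ⇓ S^8(Z), B ⇓ S^8(Z)

Reduction:
Term A:
  start: add(add(SSZ, SSSZ), add(SSSZ, Z))
  [1] add(S(add(SZ, SSSZ)), add(SSSZ, Z))
  [2] S(add(add(SZ, SSSZ), add(SSSZ, Z)))
  [3] S(add(S(add(Z, SSSZ)), add(SSSZ, Z)))
  [4] S(S(add(add(Z, SSSZ), add(SSSZ, Z))))
  [5] S(S(add(SSSZ, add(SSSZ, Z))))
  [6] S(S(S(add(SSZ, add(SSSZ, Z)))))
  [7] S(S(S(S(add(SZ, add(SSSZ, Z))))))
  [8] S(S(S(S(S(add(Z, add(SSSZ, Z)))))))
  [9] S(S(S(S(S(add(SSSZ, Z))))))
  [10] S(S(S(S(S(S(add(SSZ, Z)))))))
  [11] S(S(S(S(S(S(S(add(SZ, Z))))))))
  [12] S(S(S(S(S(S(S(S(add(Z, Z)))))))))
  [13] S^8(Z)

Term B:
  start: add(add(S^4(Z), SSSZ), add(mul(SZ, SZ), add(Z, Z)))
  [1] add(S(add(SSSZ, SSSZ)), add(mul(SZ, SZ), add(Z, Z)))
  [2] S(add(add(SSSZ, SSSZ), add(mul(SZ, SZ), add(Z, Z))))
  [3] S(add(S(add(SSZ, SSSZ)), add(mul(SZ, SZ), add(Z, Z))))
  [4] S(S(add(add(SSZ, SSSZ), add(mul(SZ, SZ), add(Z, Z)))))
  [5] S(S(add(S(add(SZ, SSSZ)), add(mul(SZ, SZ), add(Z, Z)))))
  [6] S(S(S(add(add(SZ, SSSZ), add(mul(SZ, SZ), add(Z, Z))))))
  [7] S(S(S(add(S(add(Z, SSSZ)), add(mul(SZ, SZ), add(Z, Z))))))
  [8] S(S(S(S(add(add(Z, SSSZ), add(mul(SZ, SZ), add(Z, Z)))))))
  [9] S(S(S(S(add(SSSZ, add(mul(SZ, SZ), add(Z, Z)))))))
  [10] S(S(S(S(S(add(SSZ, add(mul(SZ, SZ), add(Z, Z))))))))
  [11] S(S(S(S(S(S(add(SZ, add(mul(SZ, SZ), add(Z, Z)))))))))
  [12] S(S(S(S(S(S(S(add(Z, add(mul(SZ, SZ), add(Z, Z))))))))))
  [13] S(S(S(S(S(S(S(add(mul(SZ, SZ), add(Z, Z)))))))))
  [14] S(S(S(S(S(S(S(add(add(SZ, mul(Z, SZ)), add(Z, Z)))))))))
  [15] S(S(S(S(S(S(S(add(S(add(Z, mul(Z, SZ))), add(Z, Z)))))))))
  [16] S(S(S(S(S(S(S(S(add(add(Z, mul(Z, SZ)), add(Z, Z))))))))))
  [17] S(S(S(S(S(S(S(S(add(mul(Z, SZ), add(Z, Z))))))))))
  [18] S(S(S(S(S(S(S(S(add(Z, add(Z, Z))))))))))
  [19] S(S(S(S(S(S(S(S(add(Z, Z)))))))))
  [20] S^8(Z)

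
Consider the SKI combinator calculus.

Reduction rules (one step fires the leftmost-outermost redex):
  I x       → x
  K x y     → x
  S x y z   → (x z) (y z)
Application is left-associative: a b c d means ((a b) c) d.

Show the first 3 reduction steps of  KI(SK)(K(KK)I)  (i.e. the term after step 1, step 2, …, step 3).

Answer: after 3 steps: KK

Working:
  start: KI(SK)(K(KK)I)
  [1] I(K(KK)I)
  [2] K(KK)I
  [3] KK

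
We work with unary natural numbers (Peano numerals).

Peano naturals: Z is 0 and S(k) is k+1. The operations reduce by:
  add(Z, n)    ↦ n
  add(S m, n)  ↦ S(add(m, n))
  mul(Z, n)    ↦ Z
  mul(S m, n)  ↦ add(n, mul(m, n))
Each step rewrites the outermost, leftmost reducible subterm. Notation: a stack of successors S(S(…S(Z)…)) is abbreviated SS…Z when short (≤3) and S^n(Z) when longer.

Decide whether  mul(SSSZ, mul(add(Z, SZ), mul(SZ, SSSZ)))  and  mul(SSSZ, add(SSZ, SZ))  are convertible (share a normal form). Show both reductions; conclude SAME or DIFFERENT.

Term A:
  start: mul(SSSZ, mul(add(Z, SZ), mul(SZ, SSSZ)))
  step 1: add(mul(add(Z, SZ), mul(SZ, SSSZ)), mul(SSZ, mul(add(Z, SZ), mul(SZ, SSSZ))))
  step 2: add(mul(SZ, mul(SZ, SSSZ)), mul(SSZ, mul(add(Z, SZ), mul(SZ, SSSZ))))
  step 3: add(add(mul(SZ, SSSZ), mul(Z, mul(SZ, SSSZ))), mul(SSZ, mul(add(Z, SZ), mul(SZ, SSSZ))))
  step 4: add(add(add(SSSZ, mul(Z, SSSZ)), mul(Z, mul(SZ, SSSZ))), mul(SSZ, mul(add(Z, SZ), mul(SZ, SSSZ))))
  step 5: add(add(S(add(SSZ, mul(Z, SSSZ))), mul(Z, mul(SZ, SSSZ))), mul(SSZ, mul(add(Z, SZ), mul(SZ, SSSZ))))
  step 6: add(S(add(add(SSZ, mul(Z, SSSZ)), mul(Z, mul(SZ, SSSZ)))), mul(SSZ, mul(add(Z, SZ), mul(SZ, SSSZ))))
  step 7: S(add(add(add(SSZ, mul(Z, SSSZ)), mul(Z, mul(SZ, SSSZ))), mul(SSZ, mul(add(Z, SZ), mul(SZ, SSSZ)))))
  step 8: S(add(add(S(add(SZ, mul(Z, SSSZ))), mul(Z, mul(SZ, SSSZ))), mul(SSZ, mul(add(Z, SZ), mul(SZ, SSSZ)))))
  step 9: S(add(S(add(add(SZ, mul(Z, SSSZ)), mul(Z, mul(SZ, SSSZ)))), mul(SSZ, mul(add(Z, SZ), mul(SZ, SSSZ)))))
  step 10: S(S(add(add(add(SZ, mul(Z, SSSZ)), mul(Z, mul(SZ, SSSZ))), mul(SSZ, mul(add(Z, SZ), mul(SZ, SSSZ))))))
  step 11: S(S(add(add(S(add(Z, mul(Z, SSSZ))), mul(Z, mul(SZ, SSSZ))), mul(SSZ, mul(add(Z, SZ), mul(SZ, SSSZ))))))
  step 12: S(S(add(S(add(add(Z, mul(Z, SSSZ)), mul(Z, mul(SZ, SSSZ)))), mul(SSZ, mul(add(Z, SZ), mul(SZ, SSSZ))))))
  step 13: S(S(S(add(add(add(Z, mul(Z, SSSZ)), mul(Z, mul(SZ, SSSZ))), mul(SSZ, mul(add(Z, SZ), mul(SZ, SSSZ)))))))
  step 14: S(S(S(add(add(mul(Z, SSSZ), mul(Z, mul(SZ, SSSZ))), mul(SSZ, mul(add(Z, SZ), mul(SZ, SSSZ)))))))
  step 15: S(S(S(add(add(Z, mul(Z, mul(SZ, SSSZ))), mul(SSZ, mul(add(Z, SZ), mul(SZ, SSSZ)))))))
  step 16: S(S(S(add(mul(Z, mul(SZ, SSSZ)), mul(SSZ, mul(add(Z, SZ), mul(SZ, SSSZ)))))))
  step 17: S(S(S(add(Z, mul(SSZ, mul(add(Z, SZ), mul(SZ, SSSZ)))))))
  step 18: S(S(S(mul(SSZ, mul(add(Z, SZ), mul(SZ, SSSZ))))))
  step 19: S(S(S(add(mul(add(Z, SZ), mul(SZ, SSSZ)), mul(SZ, mul(add(Z, SZ), mul(SZ, SSSZ)))))))
  step 20: S(S(S(add(mul(SZ, mul(SZ, SSSZ)), mul(SZ, mul(add(Z, SZ), mul(SZ, SSSZ)))))))
  step 21: S(S(S(add(add(mul(SZ, SSSZ), mul(Z, mul(SZ, SSSZ))), mul(SZ, mul(add(Z, SZ), mul(SZ, SSSZ)))))))
  step 22: S(S(S(add(add(add(SSSZ, mul(Z, SSSZ)), mul(Z, mul(SZ, SSSZ))), mul(SZ, mul(add(Z, SZ), mul(SZ, SSSZ)))))))
  step 23: S(S(S(add(add(S(add(SSZ, mul(Z, SSSZ))), mul(Z, mul(SZ, SSSZ))), mul(SZ, mul(add(Z, SZ), mul(SZ, SSSZ)))))))
  step 24: S(S(S(add(S(add(add(SSZ, mul(Z, SSSZ)), mul(Z, mul(SZ, SSSZ)))), mul(SZ, mul(add(Z, SZ), mul(SZ, SSSZ)))))))
  step 25: S(S(S(S(add(add(add(SSZ, mul(Z, SSSZ)), mul(Z, mul(SZ, SSSZ))), mul(SZ, mul(add(Z, SZ), mul(SZ, SSSZ))))))))
  step 26: S(S(S(S(add(add(S(add(SZ, mul(Z, SSSZ))), mul(Z, mul(SZ, SSSZ))), mul(SZ, mul(add(Z, SZ), mul(SZ, SSSZ))))))))
  step 27: S(S(S(S(add(S(add(add(SZ, mul(Z, SSSZ)), mul(Z, mul(SZ, SSSZ)))), mul(SZ, mul(add(Z, SZ), mul(SZ, SSSZ))))))))
  step 28: S(S(S(S(S(add(add(add(SZ, mul(Z, SSSZ)), mul(Z, mul(SZ, SSSZ))), mul(SZ, mul(add(Z, SZ), mul(SZ, SSSZ)))))))))
  step 29: S(S(S(S(S(add(add(S(add(Z, mul(Z, SSSZ))), mul(Z, mul(SZ, SSSZ))), mul(SZ, mul(add(Z, SZ), mul(SZ, SSSZ)))))))))
  step 30: S(S(S(S(S(add(S(add(add(Z, mul(Z, SSSZ)), mul(Z, mul(SZ, SSSZ)))), mul(SZ, mul(add(Z, SZ), mul(SZ, SSSZ)))))))))
  step 31: S(S(S(S(S(S(add(add(add(Z, mul(Z, SSSZ)), mul(Z, mul(SZ, SSSZ))), mul(SZ, mul(add(Z, SZ), mul(SZ, SSSZ))))))))))
  step 32: S(S(S(S(S(S(add(add(mul(Z, SSSZ), mul(Z, mul(SZ, SSSZ))), mul(SZ, mul(add(Z, SZ), mul(SZ, SSSZ))))))))))
  step 33: S(S(S(S(S(S(add(add(Z, mul(Z, mul(SZ, SSSZ))), mul(SZ, mul(add(Z, SZ), mul(SZ, SSSZ))))))))))
  step 34: S(S(S(S(S(S(add(mul(Z, mul(SZ, SSSZ)), mul(SZ, mul(add(Z, SZ), mul(SZ, SSSZ))))))))))
  step 35: S(S(S(S(S(S(add(Z, mul(SZ, mul(add(Z, SZ), mul(SZ, SSSZ))))))))))
  step 36: S(S(S(S(S(S(mul(SZ, mul(add(Z, SZ), mul(SZ, SSSZ)))))))))
  step 37: S(S(S(S(S(S(add(mul(add(Z, SZ), mul(SZ, SSSZ)), mul(Z, mul(add(Z, SZ), mul(SZ, SSSZ))))))))))
  step 38: S(S(S(S(S(S(add(mul(SZ, mul(SZ, SSSZ)), mul(Z, mul(add(Z, SZ), mul(SZ, SSSZ))))))))))
  step 39: S(S(S(S(S(S(add(add(mul(SZ, SSSZ), mul(Z, mul(SZ, SSSZ))), mul(Z, mul(add(Z, SZ), mul(SZ, SSSZ))))))))))
  step 40: S(S(S(S(S(S(add(add(add(SSSZ, mul(Z, SSSZ)), mul(Z, mul(SZ, SSSZ))), mul(Z, mul(add(Z, SZ), mul(SZ, SSSZ))))))))))
  step 41: S(S(S(S(S(S(add(add(S(add(SSZ, mul(Z, SSSZ))), mul(Z, mul(SZ, SSSZ))), mul(Z, mul(add(Z, SZ), mul(SZ, SSSZ))))))))))
  step 42: S(S(S(S(S(S(add(S(add(add(SSZ, mul(Z, SSSZ)), mul(Z, mul(SZ, SSSZ)))), mul(Z, mul(add(Z, SZ), mul(SZ, SSSZ))))))))))
  step 43: S(S(S(S(S(S(S(add(add(add(SSZ, mul(Z, SSSZ)), mul(Z, mul(SZ, SSSZ))), mul(Z, mul(add(Z, SZ), mul(SZ, SSSZ)))))))))))
  step 44: S(S(S(S(S(S(S(add(add(S(add(SZ, mul(Z, SSSZ))), mul(Z, mul(SZ, SSSZ))), mul(Z, mul(add(Z, SZ), mul(SZ, SSSZ)))))))))))
  step 45: S(S(S(S(S(S(S(add(S(add(add(SZ, mul(Z, SSSZ)), mul(Z, mul(SZ, SSSZ)))), mul(Z, mul(add(Z, SZ), mul(SZ, SSSZ)))))))))))
  step 46: S(S(S(S(S(S(S(S(add(add(add(SZ, mul(Z, SSSZ)), mul(Z, mul(SZ, SSSZ))), mul(Z, mul(add(Z, SZ), mul(SZ, SSSZ))))))))))))
  step 47: S(S(S(S(S(S(S(S(add(add(S(add(Z, mul(Z, SSSZ))), mul(Z, mul(SZ, SSSZ))), mul(Z, mul(add(Z, SZ), mul(SZ, SSSZ))))))))))))
  step 48: S(S(S(S(S(S(S(S(add(S(add(add(Z, mul(Z, SSSZ)), mul(Z, mul(SZ, SSSZ)))), mul(Z, mul(add(Z, SZ), mul(SZ, SSSZ))))))))))))
  step 49: S(S(S(S(S(S(S(S(S(add(add(add(Z, mul(Z, SSSZ)), mul(Z, mul(SZ, SSSZ))), mul(Z, mul(add(Z, SZ), mul(SZ, SSSZ)))))))))))))
  step 50: S(S(S(S(S(S(S(S(S(add(add(mul(Z, SSSZ), mul(Z, mul(SZ, SSSZ))), mul(Z, mul(add(Z, SZ), mul(SZ, SSSZ)))))))))))))
  step 51: S(S(S(S(S(S(S(S(S(add(add(Z, mul(Z, mul(SZ, SSSZ))), mul(Z, mul(add(Z, SZ), mul(SZ, SSSZ)))))))))))))
  step 52: S(S(S(S(S(S(S(S(S(add(mul(Z, mul(SZ, SSSZ)), mul(Z, mul(add(Z, SZ), mul(SZ, SSSZ)))))))))))))
  step 53: S(S(S(S(S(S(S(S(S(add(Z, mul(Z, mul(add(Z, SZ), mul(SZ, SSSZ)))))))))))))
  step 54: S(S(S(S(S(S(S(S(S(mul(Z, mul(add(Z, SZ), mul(SZ, SSSZ))))))))))))
  step 55: S^9(Z)

Term B:
  start: mul(SSSZ, add(SSZ, SZ))
  step 1: add(add(SSZ, SZ), mul(SSZ, add(SSZ, SZ)))
  step 2: add(S(add(SZ, SZ)), mul(SSZ, add(SSZ, SZ)))
  step 3: S(add(add(SZ, SZ), mul(SSZ, add(SSZ, SZ))))
  step 4: S(add(S(add(Z, SZ)), mul(SSZ, add(SSZ, SZ))))
  step 5: S(S(add(add(Z, SZ), mul(SSZ, add(SSZ, SZ)))))
  step 6: S(S(add(SZ, mul(SSZ, add(SSZ, SZ)))))
  step 7: S(S(S(add(Z, mul(SSZ, add(SSZ, SZ))))))
  step 8: S(S(S(mul(SSZ, add(SSZ, SZ)))))
  step 9: S(S(S(add(add(SSZ, SZ), mul(SZ, add(SSZ, SZ))))))
  step 10: S(S(S(add(S(add(SZ, SZ)), mul(SZ, add(SSZ, SZ))))))
  step 11: S(S(S(S(add(add(SZ, SZ), mul(SZ, add(SSZ, SZ)))))))
  step 12: S(S(S(S(add(S(add(Z, SZ)), mul(SZ, add(SSZ, SZ)))))))
  step 13: S(S(S(S(S(add(add(Z, SZ), mul(SZ, add(SSZ, SZ))))))))
  step 14: S(S(S(S(S(add(SZ, mul(SZ, add(SSZ, SZ))))))))
  step 15: S(S(S(S(S(S(add(Z, mul(SZ, add(SSZ, SZ)))))))))
  step 16: S(S(S(S(S(S(mul(SZ, add(SSZ, SZ))))))))
  step 17: S(S(S(S(S(S(add(add(SSZ, SZ), mul(Z, add(SSZ, SZ)))))))))
  step 18: S(S(S(S(S(S(add(S(add(SZ, SZ)), mul(Z, add(SSZ, SZ)))))))))
  step 19: S(S(S(S(S(S(S(add(add(SZ, SZ), mul(Z, add(SSZ, SZ))))))))))
  step 20: S(S(S(S(S(S(S(add(S(add(Z, SZ)), mul(Z, add(SSZ, SZ))))))))))
  step 21: S(S(S(S(S(S(S(S(add(add(Z, SZ), mul(Z, add(SSZ, SZ)))))))))))
  step 22: S(S(S(S(S(S(S(S(add(SZ, mul(Z, add(SSZ, SZ)))))))))))
  step 23: S(S(S(S(S(S(S(S(S(add(Z, mul(Z, add(SSZ, SZ))))))))))))
  step 24: S(S(S(S(S(S(S(S(S(mul(Z, add(SSZ, SZ)))))))))))
  step 25: S^9(Z)

Answer: SAME — A ⇓ S^9(Z), B ⇓ S^9(Z)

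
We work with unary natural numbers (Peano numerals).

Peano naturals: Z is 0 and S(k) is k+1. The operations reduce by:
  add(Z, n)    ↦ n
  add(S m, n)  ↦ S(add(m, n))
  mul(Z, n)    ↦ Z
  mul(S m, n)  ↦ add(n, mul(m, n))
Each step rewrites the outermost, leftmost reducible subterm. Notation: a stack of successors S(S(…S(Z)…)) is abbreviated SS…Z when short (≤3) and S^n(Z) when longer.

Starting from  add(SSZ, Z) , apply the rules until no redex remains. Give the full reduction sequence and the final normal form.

  start: add(SSZ, Z)
  →1  S(add(SZ, Z))
  →2  S(S(add(Z, Z)))
  →3  SSZ

Answer: normal form = SSZ  (in 3 steps)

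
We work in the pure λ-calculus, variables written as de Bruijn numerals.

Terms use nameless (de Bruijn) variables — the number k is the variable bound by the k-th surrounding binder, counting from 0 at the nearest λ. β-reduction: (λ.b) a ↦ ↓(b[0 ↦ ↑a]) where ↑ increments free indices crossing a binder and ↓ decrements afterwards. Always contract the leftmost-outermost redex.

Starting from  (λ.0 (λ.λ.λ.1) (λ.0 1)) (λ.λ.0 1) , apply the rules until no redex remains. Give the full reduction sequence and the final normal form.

Answer: normal form = λ.λ.1  (in 5 steps)

Derivation:
  start: (λ.0 (λ.λ.λ.1) (λ.0 1)) (λ.λ.0 1)
  →1  (λ.λ.0 1) (λ.λ.λ.1) (λ.0 (λ.λ.0 1))
  →2  (λ.0 (λ.λ.λ.1)) (λ.0 (λ.λ.0 1))
  →3  (λ.0 (λ.λ.0 1)) (λ.λ.λ.1)
  →4  (λ.λ.λ.1) (λ.λ.0 1)
  →5  λ.λ.1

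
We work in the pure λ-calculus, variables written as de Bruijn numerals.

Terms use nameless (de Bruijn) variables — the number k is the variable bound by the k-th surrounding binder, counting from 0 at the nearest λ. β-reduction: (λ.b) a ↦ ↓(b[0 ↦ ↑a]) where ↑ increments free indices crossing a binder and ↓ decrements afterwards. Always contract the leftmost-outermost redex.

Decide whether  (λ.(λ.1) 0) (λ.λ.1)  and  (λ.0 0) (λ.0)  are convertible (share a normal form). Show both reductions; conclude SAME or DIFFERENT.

Answer: DIFFERENT — A ⇓ λ.λ.1, B ⇓ λ.0

Reduction:
Term A:
  start: (λ.(λ.1) 0) (λ.λ.1)
  step 1: (λ.λ.λ.1) (λ.λ.1)
  step 2: λ.λ.1

Term B:
  start: (λ.0 0) (λ.0)
  step 1: (λ.0) (λ.0)
  step 2: λ.0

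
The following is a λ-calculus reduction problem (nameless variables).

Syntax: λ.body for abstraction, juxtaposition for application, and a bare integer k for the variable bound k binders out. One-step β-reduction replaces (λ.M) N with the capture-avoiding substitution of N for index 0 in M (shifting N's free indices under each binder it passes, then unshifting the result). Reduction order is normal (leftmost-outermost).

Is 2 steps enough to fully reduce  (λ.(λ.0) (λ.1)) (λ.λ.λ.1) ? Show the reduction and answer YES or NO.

  start: (λ.(λ.0) (λ.1)) (λ.λ.λ.1)
  →1  (λ.0) (λ.λ.λ.λ.1)
  →2  λ.λ.λ.λ.1

Answer: YES — reaches normal form λ.λ.λ.λ.1 in 2 ≤ 2 steps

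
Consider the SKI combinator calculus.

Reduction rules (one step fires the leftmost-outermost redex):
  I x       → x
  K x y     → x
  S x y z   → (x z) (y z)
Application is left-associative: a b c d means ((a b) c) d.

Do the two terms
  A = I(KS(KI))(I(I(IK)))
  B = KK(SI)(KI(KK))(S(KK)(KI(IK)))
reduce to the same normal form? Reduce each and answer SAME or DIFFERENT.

Answer: DIFFERENT — A ⇓ SK, B ⇓ I

Reduction:
Term A:
  start: I(KS(KI))(I(I(IK)))
  [1] KS(KI)(I(I(IK)))
  [2] S(I(I(IK)))
  [3] S(I(IK))
  [4] S(IK)
  [5] SK

Term B:
  start: KK(SI)(KI(KK))(S(KK)(KI(IK)))
  [1] K(KI(KK))(S(KK)(KI(IK)))
  [2] KI(KK)
  [3] I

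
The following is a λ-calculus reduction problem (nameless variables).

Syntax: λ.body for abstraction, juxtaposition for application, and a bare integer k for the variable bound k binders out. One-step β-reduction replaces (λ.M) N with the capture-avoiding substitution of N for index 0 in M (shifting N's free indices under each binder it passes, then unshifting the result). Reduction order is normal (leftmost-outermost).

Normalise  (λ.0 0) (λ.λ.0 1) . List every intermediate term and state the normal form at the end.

Answer: normal form = λ.0 (λ.λ.0 1)  (in 2 steps)

Reduction:
  start: (λ.0 0) (λ.λ.0 1)
  [1] (λ.λ.0 1) (λ.λ.0 1)
  [2] λ.0 (λ.λ.0 1)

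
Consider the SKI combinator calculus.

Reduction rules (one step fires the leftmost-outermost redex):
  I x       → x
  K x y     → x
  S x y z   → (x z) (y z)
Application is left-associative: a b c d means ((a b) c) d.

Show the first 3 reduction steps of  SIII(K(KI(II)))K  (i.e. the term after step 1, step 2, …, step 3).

  start: SIII(K(KI(II)))K
  step 1: II(II)(K(KI(II)))K
  step 2: I(II)(K(KI(II)))K
  step 3: II(K(KI(II)))K

Answer: after 3 steps: II(K(KI(II)))K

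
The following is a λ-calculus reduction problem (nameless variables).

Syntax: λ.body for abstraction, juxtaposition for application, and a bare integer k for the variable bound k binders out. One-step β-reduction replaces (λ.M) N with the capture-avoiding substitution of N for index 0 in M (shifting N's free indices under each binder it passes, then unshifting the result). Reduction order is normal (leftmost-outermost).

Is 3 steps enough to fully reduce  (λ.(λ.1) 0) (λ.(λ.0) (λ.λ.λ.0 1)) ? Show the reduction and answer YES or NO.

  start: (λ.(λ.1) 0) (λ.(λ.0) (λ.λ.λ.0 1))
  →1  (λ.λ.(λ.0) (λ.λ.λ.0 1)) (λ.(λ.0) (λ.λ.λ.0 1))
  →2  λ.(λ.0) (λ.λ.λ.0 1)
  →3  λ.λ.λ.λ.0 1

Answer: YES — reaches normal form λ.λ.λ.λ.0 1 in 3 ≤ 3 steps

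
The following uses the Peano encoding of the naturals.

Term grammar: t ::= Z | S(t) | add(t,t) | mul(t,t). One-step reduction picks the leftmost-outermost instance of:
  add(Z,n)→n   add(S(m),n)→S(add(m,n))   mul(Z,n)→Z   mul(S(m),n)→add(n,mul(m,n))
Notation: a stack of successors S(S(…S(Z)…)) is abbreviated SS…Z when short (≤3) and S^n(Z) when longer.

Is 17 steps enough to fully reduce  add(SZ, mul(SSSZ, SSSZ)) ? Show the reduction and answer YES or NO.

Answer: NO — after 17 steps the term is S(S(S(S(S(S(S(S(S(S(mul(Z, SSSZ))))))))))), not yet normal

Derivation:
  start: add(SZ, mul(SSSZ, SSSZ))
  →1  S(add(Z, mul(SSSZ, SSSZ)))
  →2  S(mul(SSSZ, SSSZ))
  →3  S(add(SSSZ, mul(SSZ, SSSZ)))
  →4  S(S(add(SSZ, mul(SSZ, SSSZ))))
  →5  S(S(S(add(SZ, mul(SSZ, SSSZ)))))
  →6  S(S(S(S(add(Z, mul(SSZ, SSSZ))))))
  →7  S(S(S(S(mul(SSZ, SSSZ)))))
  →8  S(S(S(S(add(SSSZ, mul(SZ, SSSZ))))))
  →9  S(S(S(S(S(add(SSZ, mul(SZ, SSSZ)))))))
  →10  S(S(S(S(S(S(add(SZ, mul(SZ, SSSZ))))))))
  →11  S(S(S(S(S(S(S(add(Z, mul(SZ, SSSZ)))))))))
  →12  S(S(S(S(S(S(S(mul(SZ, SSSZ))))))))
  →13  S(S(S(S(S(S(S(add(SSSZ, mul(Z, SSSZ)))))))))
  →14  S(S(S(S(S(S(S(S(add(SSZ, mul(Z, SSSZ))))))))))
  →15  S(S(S(S(S(S(S(S(S(add(SZ, mul(Z, SSSZ)))))))))))
  →16  S(S(S(S(S(S(S(S(S(S(add(Z, mul(Z, SSSZ))))))))))))
  →17  S(S(S(S(S(S(S(S(S(S(mul(Z, SSSZ)))))))))))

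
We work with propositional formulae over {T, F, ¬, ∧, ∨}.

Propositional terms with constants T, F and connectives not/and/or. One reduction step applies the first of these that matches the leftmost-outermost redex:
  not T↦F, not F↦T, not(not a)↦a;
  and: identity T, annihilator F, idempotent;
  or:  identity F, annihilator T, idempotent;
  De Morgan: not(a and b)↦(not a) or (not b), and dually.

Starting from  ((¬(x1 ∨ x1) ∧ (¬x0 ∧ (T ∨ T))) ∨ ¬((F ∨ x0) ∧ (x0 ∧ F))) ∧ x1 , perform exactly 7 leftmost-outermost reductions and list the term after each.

Answer: after 7 steps: ((¬x1 ∧ ¬x0) ∨ ((T ∧ ¬x0) ∨ ¬(x0 ∧ F))) ∧ x1

Derivation:
  start: ((¬(x1 ∨ x1) ∧ (¬x0 ∧ (T ∨ T))) ∨ ¬((F ∨ x0) ∧ (x0 ∧ F))) ∧ x1
  [1] (((¬x1 ∧ ¬x1) ∧ (¬x0 ∧ (T ∨ T))) ∨ ¬((F ∨ x0) ∧ (x0 ∧ F))) ∧ x1
  [2] ((¬x1 ∧ (¬x0 ∧ (T ∨ T))) ∨ ¬((F ∨ x0) ∧ (x0 ∧ F))) ∧ x1
  [3] ((¬x1 ∧ (¬x0 ∧ T)) ∨ ¬((F ∨ x0) ∧ (x0 ∧ F))) ∧ x1
  [4] ((¬x1 ∧ ¬x0) ∨ ¬((F ∨ x0) ∧ (x0 ∧ F))) ∧ x1
  [5] ((¬x1 ∧ ¬x0) ∨ (¬(F ∨ x0) ∨ ¬(x0 ∧ F))) ∧ x1
  [6] ((¬x1 ∧ ¬x0) ∨ ((¬F ∧ ¬x0) ∨ ¬(x0 ∧ F))) ∧ x1
  [7] ((¬x1 ∧ ¬x0) ∨ ((T ∧ ¬x0) ∨ ¬(x0 ∧ F))) ∧ x1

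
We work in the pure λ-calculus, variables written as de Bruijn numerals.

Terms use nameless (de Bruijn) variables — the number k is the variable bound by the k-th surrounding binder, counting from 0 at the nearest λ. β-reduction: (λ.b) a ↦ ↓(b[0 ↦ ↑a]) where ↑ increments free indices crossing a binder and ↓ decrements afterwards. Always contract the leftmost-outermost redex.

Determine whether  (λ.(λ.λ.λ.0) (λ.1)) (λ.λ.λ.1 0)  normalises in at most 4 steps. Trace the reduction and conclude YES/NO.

  start: (λ.(λ.λ.λ.0) (λ.1)) (λ.λ.λ.1 0)
  step 1: (λ.λ.λ.0) (λ.λ.λ.λ.1 0)
  step 2: λ.λ.0

Answer: YES — reaches normal form λ.λ.0 in 2 ≤ 4 steps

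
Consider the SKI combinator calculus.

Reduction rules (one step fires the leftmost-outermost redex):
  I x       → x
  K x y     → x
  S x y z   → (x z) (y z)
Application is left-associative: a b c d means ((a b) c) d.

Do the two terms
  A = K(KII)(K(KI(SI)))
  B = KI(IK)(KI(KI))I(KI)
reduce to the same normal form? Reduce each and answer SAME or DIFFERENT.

Term A:
  start: K(KII)(K(KI(SI)))
  step 1: KII
  step 2: I

Term B:
  start: KI(IK)(KI(KI))I(KI)
  step 1: I(KI(KI))I(KI)
  step 2: KI(KI)I(KI)
  step 3: II(KI)
  step 4: I(KI)
  step 5: KI

Answer: DIFFERENT — A ⇓ I, B ⇓ KI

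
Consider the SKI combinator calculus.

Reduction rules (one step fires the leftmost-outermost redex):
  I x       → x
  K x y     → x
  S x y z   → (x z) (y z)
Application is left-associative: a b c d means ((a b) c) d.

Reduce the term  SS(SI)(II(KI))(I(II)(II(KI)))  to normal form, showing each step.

Answer: normal form = I  (in 14 steps)

Reduction:
  start: SS(SI)(II(KI))(I(II)(II(KI)))
  step 1: S(II(KI))(SI(II(KI)))(I(II)(II(KI)))
  step 2: II(KI)(I(II)(II(KI)))(SI(II(KI))(I(II)(II(KI))))
  step 3: I(KI)(I(II)(II(KI)))(SI(II(KI))(I(II)(II(KI))))
  step 4: KI(I(II)(II(KI)))(SI(II(KI))(I(II)(II(KI))))
  step 5: I(SI(II(KI))(I(II)(II(KI))))
  step 6: SI(II(KI))(I(II)(II(KI)))
  step 7: I(I(II)(II(KI)))(II(KI)(I(II)(II(KI))))
  step 8: I(II)(II(KI))(II(KI)(I(II)(II(KI))))
  step 9: II(II(KI))(II(KI)(I(II)(II(KI))))
  step 10: I(II(KI))(II(KI)(I(II)(II(KI))))
  step 11: II(KI)(II(KI)(I(II)(II(KI))))
  step 12: I(KI)(II(KI)(I(II)(II(KI))))
  step 13: KI(II(KI)(I(II)(II(KI))))
  step 14: I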